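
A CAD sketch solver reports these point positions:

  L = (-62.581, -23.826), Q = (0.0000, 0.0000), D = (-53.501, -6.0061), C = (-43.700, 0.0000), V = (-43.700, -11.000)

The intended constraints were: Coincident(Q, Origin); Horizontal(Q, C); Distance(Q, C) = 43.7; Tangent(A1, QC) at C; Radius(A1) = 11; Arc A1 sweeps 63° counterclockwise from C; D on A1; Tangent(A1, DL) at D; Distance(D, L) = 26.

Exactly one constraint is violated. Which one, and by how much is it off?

Distance(D, L) = 26 — off by 6.00.

Q = (0.00, 0.00) ✓; Q.y = 0.00, C.y = 0.00 ✓; |QC| = 43.70 ✓; ∠(VC, CQ) = 90.00° ✓; |VC| = 11.00 ✓; bearing(V→D) − bearing(V→C) = 63.00° ✓; |VD| = 11.00 ✓; ∠(VD, DL) = 90.00° ✓; |DL| = 20.00 ✗.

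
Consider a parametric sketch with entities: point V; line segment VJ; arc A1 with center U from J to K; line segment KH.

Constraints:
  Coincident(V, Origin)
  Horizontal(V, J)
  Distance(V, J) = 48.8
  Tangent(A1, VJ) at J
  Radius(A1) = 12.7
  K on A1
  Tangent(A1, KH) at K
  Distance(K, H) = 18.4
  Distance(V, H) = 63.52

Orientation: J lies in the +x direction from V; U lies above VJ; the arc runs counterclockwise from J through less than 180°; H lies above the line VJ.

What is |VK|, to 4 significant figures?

63.01

Checks: V.y = 0.00, J.y = 0.00 ✓; |UK| = 12.70 ✓; ∠(UK, KH) = 90.00° ✓; |KH| = 18.40 ✓; |VH| = 63.52 ✓.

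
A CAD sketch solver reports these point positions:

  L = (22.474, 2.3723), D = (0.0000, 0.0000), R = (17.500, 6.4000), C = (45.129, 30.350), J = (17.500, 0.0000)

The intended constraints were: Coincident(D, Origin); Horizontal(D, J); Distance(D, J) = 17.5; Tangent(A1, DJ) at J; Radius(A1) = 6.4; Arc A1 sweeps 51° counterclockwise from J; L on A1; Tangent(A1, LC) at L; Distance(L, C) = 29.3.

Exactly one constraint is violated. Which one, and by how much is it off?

Distance(L, C) = 29.3 — off by 6.70.

D = (0.00, 0.00) ✓; D.y = 0.00, J.y = 0.00 ✓; |DJ| = 17.50 ✓; ∠(RJ, JD) = 90.00° ✓; |RJ| = 6.400 ✓; bearing(R→L) − bearing(R→J) = 51.00° ✓; |RL| = 6.400 ✓; ∠(RL, LC) = 90.00° ✓; |LC| = 36.00 ✗.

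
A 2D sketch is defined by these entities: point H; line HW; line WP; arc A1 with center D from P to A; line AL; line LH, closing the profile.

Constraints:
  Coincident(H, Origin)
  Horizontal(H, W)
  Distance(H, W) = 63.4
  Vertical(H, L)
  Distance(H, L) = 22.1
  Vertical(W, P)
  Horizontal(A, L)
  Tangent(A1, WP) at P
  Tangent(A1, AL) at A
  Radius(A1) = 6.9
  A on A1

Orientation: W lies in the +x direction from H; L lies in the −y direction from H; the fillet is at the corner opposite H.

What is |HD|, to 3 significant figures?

58.5

H is at the origin; HW is horizontal with |HW| = 63.4 and W on the +x side, so W = (63.4, 0.00). H and L share the same x with |HL| = 22.1 and L on the −y side, so L = (0.00, -22.1). The virtual corner opposite H is at (63.4, -22.1). Since A1 is tangent to WP there, DP ⟂ WP and the tangent condition forces DA to be normal to AL, with radius 6.9, so the center D sits 6.9 in from both sides at D = (56.5, -15.2). Then |HD| = |D − H| = 58.5.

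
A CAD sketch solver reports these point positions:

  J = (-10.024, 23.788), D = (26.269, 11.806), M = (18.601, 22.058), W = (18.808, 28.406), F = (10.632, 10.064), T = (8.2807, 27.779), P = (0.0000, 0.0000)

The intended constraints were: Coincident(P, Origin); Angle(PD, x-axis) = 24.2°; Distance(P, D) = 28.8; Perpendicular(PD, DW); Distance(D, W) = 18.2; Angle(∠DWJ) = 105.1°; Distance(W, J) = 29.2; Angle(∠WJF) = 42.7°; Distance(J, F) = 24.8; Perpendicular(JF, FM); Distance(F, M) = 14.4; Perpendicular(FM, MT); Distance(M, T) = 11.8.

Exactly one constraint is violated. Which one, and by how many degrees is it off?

Perpendicular(FM, MT) — off by 4.60°.

P = (0.00, 0.00) ✓; PD at 24.20° ✓; |PD| = 28.80 ✓; ∠(PD, DW) = 90.00° ✓; |DW| = 18.20 ✓; ∠DWJ = 105.1° ✓; |WJ| = 29.20 ✓; ∠WJF = 42.70° ✓; |JF| = 24.80 ✓; ∠(JF, FM) = 90.00° ✓; |FM| = 14.40 ✓; ∠(FM, MT) = 94.60° ✗; |MT| = 11.80 ✓.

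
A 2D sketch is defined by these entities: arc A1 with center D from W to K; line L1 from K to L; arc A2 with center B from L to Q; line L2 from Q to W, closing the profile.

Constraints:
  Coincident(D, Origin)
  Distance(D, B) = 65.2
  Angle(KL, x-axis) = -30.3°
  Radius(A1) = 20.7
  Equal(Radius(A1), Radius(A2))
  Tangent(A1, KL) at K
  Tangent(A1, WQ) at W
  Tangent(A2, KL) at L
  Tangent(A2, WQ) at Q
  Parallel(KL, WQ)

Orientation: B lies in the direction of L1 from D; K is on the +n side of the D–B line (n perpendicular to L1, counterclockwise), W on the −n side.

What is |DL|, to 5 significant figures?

68.407

The slot axis is L1's direction at -30.3°, so u = (cos -30.3°, sin -30.3°) = (0.86340, -0.50453) and n = (−sin -30.3°, cos -30.3°) = (0.50453, 0.86340). D is at the origin and B lies 65.2 along u from D, so B = 65.2·u = (56.293, -32.895). Tangency of A1 to both parallel lines with radius 20.7 puts K and W at D ± 20.7·n: K = (10.444, 17.872), W = (-10.444, -17.872). Equal radii place L and Q the same way about B: L = B + 20.7·n = (66.737, -15.023), Q = B − 20.7·n = (45.850, -50.767). Then |DL| = |L − D| = 68.407.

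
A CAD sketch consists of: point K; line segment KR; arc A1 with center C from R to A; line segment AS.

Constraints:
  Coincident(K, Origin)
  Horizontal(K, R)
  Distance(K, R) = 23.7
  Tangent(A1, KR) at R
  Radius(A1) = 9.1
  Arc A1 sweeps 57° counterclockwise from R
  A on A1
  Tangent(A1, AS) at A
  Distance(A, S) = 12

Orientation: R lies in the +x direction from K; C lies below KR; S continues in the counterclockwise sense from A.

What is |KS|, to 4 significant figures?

17.11

K is at the origin; KR is horizontal with |KR| = 23.7 and R on the +x side, so R = (23.70, 0.000). The tangent condition forces CR to be normal to KR, so C = R + (0, -9.1) = (23.70, -9.100). On A1, R sits at bearing 90° from C; a 57° counterclockwise sweep puts A at bearing 147°, so A = C + 9.1·(cos 147°, sin 147°) = (16.07, -4.144). Since A1 is tangent to AS there, CA ⟂ AS, so AS runs along (−sin 147°, cos 147°); with |AS| = 12.0, S = (9.532, -14.21). Then |KS| = |S − K| = 17.11.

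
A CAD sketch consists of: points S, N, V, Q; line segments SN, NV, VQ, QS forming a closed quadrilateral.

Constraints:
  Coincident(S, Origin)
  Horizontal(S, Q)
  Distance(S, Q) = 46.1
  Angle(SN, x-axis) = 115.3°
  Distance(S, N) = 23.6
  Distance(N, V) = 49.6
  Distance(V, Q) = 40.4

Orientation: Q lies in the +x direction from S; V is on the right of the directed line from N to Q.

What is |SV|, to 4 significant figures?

26.03

S is at the origin; SQ is horizontal with |SQ| = 46.1 and Q in +x, so Q = (46.1, 0). SN runs at 115.3° with |SN| = 23.6, so N = (-10.09, 21.34). V is determined by |NV| = 49.6 and |VQ| = 40.4 together: it lies at the intersection of circle(N, 49.6) and circle(Q, 40.4). With |NQ| = 60.10, the foot of the radical line on NQ is 36.94 from N and the perpendicular offset is √(49.6² − 36.94²) = 33.10. Taking the right-of-NQ solution: V = (12.70, -22.72).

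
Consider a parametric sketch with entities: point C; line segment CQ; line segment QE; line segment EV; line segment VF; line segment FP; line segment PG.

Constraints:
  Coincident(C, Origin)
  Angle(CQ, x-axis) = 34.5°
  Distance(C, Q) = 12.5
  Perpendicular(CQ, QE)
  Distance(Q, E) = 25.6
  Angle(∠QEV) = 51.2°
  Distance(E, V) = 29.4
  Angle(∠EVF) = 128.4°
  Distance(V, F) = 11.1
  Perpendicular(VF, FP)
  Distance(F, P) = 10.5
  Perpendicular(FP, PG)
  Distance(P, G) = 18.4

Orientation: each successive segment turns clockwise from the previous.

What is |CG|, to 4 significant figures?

14.55

VF is perpendicular to FP, so FP runs at 34.10°; with |FP| = 10.5, P = (-2.044, 3.265). FP is perpendicular to PG, so PG runs at -55.90°; with |PG| = 18.4, G = (8.272, -11.97). Then |CG| = |G − C| = 14.55.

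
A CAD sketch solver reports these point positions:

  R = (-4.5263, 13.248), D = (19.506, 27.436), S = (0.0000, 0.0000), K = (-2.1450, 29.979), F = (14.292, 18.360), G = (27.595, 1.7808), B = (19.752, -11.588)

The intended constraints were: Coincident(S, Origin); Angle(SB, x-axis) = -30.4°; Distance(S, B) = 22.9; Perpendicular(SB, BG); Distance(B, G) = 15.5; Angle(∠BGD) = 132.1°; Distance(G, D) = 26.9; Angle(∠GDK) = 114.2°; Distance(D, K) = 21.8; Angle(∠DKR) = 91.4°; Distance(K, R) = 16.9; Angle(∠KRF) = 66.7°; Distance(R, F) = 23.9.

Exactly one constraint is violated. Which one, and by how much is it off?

Distance(R, F) = 23.9 — off by 4.40.

S = (0.00, 0.00) ✓; SB at -30.40° ✓; |SB| = 22.90 ✓; ∠(SB, BG) = 90.00° ✓; |BG| = 15.50 ✓; ∠BGD = 132.1° ✓; |GD| = 26.90 ✓; ∠GDK = 114.2° ✓; |DK| = 21.80 ✓; ∠DKR = 91.40° ✓; |KR| = 16.90 ✓; ∠KRF = 66.70° ✓; |RF| = 19.50 ✗.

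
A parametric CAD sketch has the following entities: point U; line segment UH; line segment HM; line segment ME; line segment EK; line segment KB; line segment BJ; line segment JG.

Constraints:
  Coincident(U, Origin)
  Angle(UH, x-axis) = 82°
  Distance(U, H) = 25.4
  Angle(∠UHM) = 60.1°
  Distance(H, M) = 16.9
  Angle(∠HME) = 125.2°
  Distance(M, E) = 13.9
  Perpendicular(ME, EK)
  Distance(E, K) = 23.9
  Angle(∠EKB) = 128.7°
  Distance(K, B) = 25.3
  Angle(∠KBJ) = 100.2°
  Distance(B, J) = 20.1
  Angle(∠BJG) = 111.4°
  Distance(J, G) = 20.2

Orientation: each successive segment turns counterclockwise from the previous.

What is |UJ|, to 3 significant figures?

38.0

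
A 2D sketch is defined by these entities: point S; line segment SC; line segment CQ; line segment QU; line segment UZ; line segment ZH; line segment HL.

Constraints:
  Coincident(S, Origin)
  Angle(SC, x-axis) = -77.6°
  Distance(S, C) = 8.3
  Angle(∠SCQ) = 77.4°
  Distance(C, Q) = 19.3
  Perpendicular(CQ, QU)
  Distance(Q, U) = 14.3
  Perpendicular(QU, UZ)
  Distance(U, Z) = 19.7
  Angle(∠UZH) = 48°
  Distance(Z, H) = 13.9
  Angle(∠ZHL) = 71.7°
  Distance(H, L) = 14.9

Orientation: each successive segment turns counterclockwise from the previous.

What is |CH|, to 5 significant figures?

9.7463

S is at the origin; SC runs at -77.6° with length 8.3, so C = (1.7823, -8.1064). ∠SCQ = 77.4° gives CQ at 25.000° from the x-axis; with |CQ| = 19.3, Q = (19.274, 0.050153). The perpendicularity gives QU at right angles to CQ, so QU runs at 115.00°; with |QU| = 14.3, U = (13.231, 13.010). QU is perpendicular to UZ, so UZ runs at -155.00°; with |UZ| = 19.7, Z = (-4.6237, 4.6848). ∠UZH = 48.0° gives ZH at -23.000° from the x-axis; with |ZH| = 13.9, H = (8.1714, -0.74639). Then |CH| = |H − C| = 9.7463.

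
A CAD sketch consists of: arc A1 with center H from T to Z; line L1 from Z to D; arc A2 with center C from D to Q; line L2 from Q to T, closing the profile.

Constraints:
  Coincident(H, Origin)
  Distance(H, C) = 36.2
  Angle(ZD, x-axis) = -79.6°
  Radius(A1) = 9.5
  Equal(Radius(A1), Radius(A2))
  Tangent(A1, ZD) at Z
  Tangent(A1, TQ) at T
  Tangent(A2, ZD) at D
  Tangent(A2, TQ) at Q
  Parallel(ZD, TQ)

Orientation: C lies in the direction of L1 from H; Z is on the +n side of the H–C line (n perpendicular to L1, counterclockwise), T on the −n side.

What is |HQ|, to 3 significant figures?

37.4

The slot axis is L1's direction at -79.6°, so u = (cos -79.6°, sin -79.6°) = (0.181, -0.984) and n = (−sin -79.6°, cos -79.6°) = (0.984, 0.181). H is at the origin and C lies 36.2 along u from H, so C = 36.2·u = (6.53, -35.6). Tangency of A1 to both parallel lines with radius 9.5 puts Z and T at H ± 9.5·n: Z = (9.34, 1.71), T = (-9.34, -1.71). Equal radii place D and Q the same way about C: D = C + 9.5·n = (15.9, -33.9), Q = C − 9.5·n = (-2.81, -37.3). Then |HQ| = |Q − H| = 37.4.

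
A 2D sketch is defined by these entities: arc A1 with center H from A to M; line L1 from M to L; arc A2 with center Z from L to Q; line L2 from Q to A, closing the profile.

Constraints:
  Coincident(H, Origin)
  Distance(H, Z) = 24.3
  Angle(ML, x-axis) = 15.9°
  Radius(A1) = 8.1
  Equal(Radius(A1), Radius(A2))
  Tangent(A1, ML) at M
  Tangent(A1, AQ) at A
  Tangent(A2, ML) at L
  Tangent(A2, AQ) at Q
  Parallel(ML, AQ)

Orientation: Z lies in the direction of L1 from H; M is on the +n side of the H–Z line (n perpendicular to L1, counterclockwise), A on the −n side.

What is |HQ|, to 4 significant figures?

25.61

The slot axis is L1's direction at 15.9°, so u = (cos 15.9°, sin 15.9°) = (0.9617, 0.2740) and n = (−sin 15.9°, cos 15.9°) = (-0.2740, 0.9617). H is at the origin and Z lies 24.3 along u from H, so Z = 24.3·u = (23.37, 6.657). Tangency of A1 to both parallel lines with radius 8.1 puts M and A at H ± 8.1·n: M = (-2.219, 7.790), A = (2.219, -7.790). Equal radii place L and Q the same way about Z: L = Z + 8.1·n = (21.15, 14.45), Q = Z − 8.1·n = (25.59, -1.133). Then |HQ| = |Q − H| = 25.61.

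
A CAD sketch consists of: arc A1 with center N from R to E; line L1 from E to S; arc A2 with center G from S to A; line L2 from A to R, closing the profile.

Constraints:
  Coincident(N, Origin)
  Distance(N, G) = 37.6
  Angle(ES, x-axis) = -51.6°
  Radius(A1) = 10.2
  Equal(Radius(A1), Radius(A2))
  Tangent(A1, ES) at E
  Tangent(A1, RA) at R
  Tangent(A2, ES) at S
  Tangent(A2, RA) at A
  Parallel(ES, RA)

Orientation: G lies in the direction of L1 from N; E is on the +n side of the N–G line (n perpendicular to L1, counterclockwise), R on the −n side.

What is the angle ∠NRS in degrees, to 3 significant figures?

61.5°

Tangency of A1 to both parallel lines with radius 10.2 puts E and R at N ± 10.2·n: E = (7.99, 6.34), R = (-7.99, -6.34). Equal radii place S and A the same way about G: S = G + 10.2·n = (31.3, -23.1), A = G − 10.2·n = (15.4, -35.8). Then cos ∠NRS = RN·RS / (|RN||RS|), giving 61.5°.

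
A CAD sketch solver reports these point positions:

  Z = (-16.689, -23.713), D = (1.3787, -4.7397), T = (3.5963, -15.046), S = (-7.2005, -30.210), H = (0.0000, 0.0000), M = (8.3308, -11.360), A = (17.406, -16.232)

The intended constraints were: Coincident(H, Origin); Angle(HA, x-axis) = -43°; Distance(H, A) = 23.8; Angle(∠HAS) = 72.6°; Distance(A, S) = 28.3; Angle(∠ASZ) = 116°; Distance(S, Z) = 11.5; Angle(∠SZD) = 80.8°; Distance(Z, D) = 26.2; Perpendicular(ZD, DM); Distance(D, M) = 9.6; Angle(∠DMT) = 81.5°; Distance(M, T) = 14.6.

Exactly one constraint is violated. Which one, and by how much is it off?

Distance(M, T) = 14.6 — off by 8.60.

H = (0.00, 0.00) ✓; HA at -43.00° ✓; |HA| = 23.80 ✓; ∠HAS = 72.60° ✓; |AS| = 28.30 ✓; ∠ASZ = 116.0° ✓; |SZ| = 11.50 ✓; ∠SZD = 80.80° ✓; |ZD| = 26.20 ✓; ∠(ZD, DM) = 90.00° ✓; |DM| = 9.600 ✓; ∠DMT = 81.50° ✓; |MT| = 6.000 ✗.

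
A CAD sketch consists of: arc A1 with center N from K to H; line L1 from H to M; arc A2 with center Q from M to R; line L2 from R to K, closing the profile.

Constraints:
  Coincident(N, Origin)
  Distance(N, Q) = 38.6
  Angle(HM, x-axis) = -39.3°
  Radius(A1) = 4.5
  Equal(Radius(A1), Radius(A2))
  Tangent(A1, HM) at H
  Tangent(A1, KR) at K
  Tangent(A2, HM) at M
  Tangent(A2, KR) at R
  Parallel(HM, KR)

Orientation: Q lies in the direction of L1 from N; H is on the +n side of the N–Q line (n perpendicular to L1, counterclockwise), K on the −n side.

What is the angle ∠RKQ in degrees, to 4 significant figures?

6.650°

The slot axis is L1's direction at -39.3°, so u = (cos -39.3°, sin -39.3°) = (0.7738, -0.6334) and n = (−sin -39.3°, cos -39.3°) = (0.6334, 0.7738). N is at the origin and Q lies 38.6 along u from N, so Q = 38.6·u = (29.87, -24.45). Tangency of A1 to both parallel lines with radius 4.5 puts H and K at N ± 4.5·n: H = (2.850, 3.482), K = (-2.850, -3.482). Equal radii place M and R the same way about Q: M = Q + 4.5·n = (32.72, -20.97), R = Q − 4.5·n = (27.02, -27.93). Then cos ∠RKQ = KR·KQ / (|KR||KQ|), giving 6.650°.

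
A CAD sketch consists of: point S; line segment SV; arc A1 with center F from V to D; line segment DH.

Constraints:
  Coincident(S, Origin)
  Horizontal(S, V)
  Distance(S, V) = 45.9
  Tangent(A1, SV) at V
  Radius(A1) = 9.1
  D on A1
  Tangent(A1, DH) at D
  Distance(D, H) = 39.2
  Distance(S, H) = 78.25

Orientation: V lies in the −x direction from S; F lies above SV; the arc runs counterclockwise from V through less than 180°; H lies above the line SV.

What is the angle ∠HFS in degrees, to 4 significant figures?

127.9°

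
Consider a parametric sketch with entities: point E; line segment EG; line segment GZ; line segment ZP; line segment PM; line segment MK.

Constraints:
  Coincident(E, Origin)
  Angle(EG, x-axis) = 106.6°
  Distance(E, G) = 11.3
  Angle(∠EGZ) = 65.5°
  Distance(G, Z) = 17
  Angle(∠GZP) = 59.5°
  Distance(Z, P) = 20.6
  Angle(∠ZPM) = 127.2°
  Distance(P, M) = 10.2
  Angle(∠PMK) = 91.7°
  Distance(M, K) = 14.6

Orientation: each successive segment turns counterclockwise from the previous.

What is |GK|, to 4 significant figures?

7.274

E is at the origin; EG runs at 106.6° with length 11.3, so G = (-3.228, 10.83). ∠EGZ = 65.5° gives GZ at -138.9° from the x-axis; with |GZ| = 17.0, Z = (-16.04, -0.3463). ∠GZP = 59.5° gives ZP at -18.40° from the x-axis; with |ZP| = 20.6, P = (3.508, -6.849). ∠ZPM = 127.2° gives PM at 34.40° from the x-axis; with |PM| = 10.2, M = (11.92, -1.086). ∠PMK = 91.7° gives MK at 122.7° from the x-axis; with |MK| = 14.6, K = (4.037, 11.20). Then |GK| = |K − G| = 7.274.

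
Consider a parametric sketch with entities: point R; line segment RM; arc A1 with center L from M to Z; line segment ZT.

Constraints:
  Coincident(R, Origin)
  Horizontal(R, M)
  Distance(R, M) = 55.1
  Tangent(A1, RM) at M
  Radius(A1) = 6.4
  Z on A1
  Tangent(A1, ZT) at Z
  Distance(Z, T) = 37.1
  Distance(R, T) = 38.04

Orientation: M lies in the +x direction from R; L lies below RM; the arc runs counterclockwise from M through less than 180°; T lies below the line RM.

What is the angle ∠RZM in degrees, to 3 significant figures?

155°

R is at the origin; R and M share the same y with |RM| = 55.1 and M on the +x side, so M = (55.1, 0.00). Tangency of A1 to RM means the radius LM is perpendicular to RM, so L = M + (0, -6.4) = (55.1, -6.40). Since LZ ⟂ ZT (tangency), |LT| = √(6.4² + 37.1²) = 37.6 regardless of where Z sits on A1. So T lies on both circle(R, 38.04) and circle(L, 37.6); the below-RM intersection is T = (24.8, -28.8). Z is the foot of the tangent from T: Z = (50.5, -1.98).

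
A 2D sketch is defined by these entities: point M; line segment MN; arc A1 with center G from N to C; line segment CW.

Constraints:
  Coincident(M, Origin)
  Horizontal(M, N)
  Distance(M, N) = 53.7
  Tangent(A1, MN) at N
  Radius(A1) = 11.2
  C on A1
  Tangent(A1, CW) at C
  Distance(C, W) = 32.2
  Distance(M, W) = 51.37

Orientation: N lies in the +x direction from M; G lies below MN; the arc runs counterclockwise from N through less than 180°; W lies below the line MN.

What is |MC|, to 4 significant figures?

43.71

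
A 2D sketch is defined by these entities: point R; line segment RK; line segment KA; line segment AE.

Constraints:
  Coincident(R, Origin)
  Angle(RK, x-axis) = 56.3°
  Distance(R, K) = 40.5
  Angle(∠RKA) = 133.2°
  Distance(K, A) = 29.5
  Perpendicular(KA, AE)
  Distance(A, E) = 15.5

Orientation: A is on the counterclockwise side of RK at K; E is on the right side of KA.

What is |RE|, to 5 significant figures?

72.813

∠RKA = 133.2°, so KA runs at 56.3° + (180° − 133.2°) = 103.10° from the x-axis; with |KA| = 29.5, A = K + 29.5·(cos 103.10°, sin 103.10°) = (15.785, 62.426). KA ⟂ AE; with |AE| = 15.5 on the right of KA, E = A + 15.5·(0.97398, 0.22665) = (30.882, 65.940). Then |RE| = |E − R| = 72.813.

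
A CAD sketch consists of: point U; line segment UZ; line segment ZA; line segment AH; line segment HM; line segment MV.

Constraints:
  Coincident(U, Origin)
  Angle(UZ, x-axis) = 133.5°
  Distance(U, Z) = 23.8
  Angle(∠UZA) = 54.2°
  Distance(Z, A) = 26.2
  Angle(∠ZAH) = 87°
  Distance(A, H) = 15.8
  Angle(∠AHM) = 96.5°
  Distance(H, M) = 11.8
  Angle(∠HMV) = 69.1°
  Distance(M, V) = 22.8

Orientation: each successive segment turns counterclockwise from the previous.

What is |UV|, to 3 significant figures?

25.4

∠AHM = 96.5° gives HM at 75.8° from the x-axis; with |HM| = 11.8, M = (-2.70, 0.842). ∠HMV = 69.1° gives MV at -173° from the x-axis; with |MV| = 22.8, V = (-25.3, -1.82). Then |UV| = |V − U| = 25.4.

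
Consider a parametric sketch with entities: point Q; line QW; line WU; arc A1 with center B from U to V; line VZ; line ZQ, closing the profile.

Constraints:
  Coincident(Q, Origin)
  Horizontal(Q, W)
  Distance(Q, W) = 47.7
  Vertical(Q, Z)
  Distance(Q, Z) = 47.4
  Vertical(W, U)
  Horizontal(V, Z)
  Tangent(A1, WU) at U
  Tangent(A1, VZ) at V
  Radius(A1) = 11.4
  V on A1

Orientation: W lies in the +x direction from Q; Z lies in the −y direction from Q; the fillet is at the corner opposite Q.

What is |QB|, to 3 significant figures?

51.1

Q is at the origin; Q and W share the same y with |QW| = 47.7 and W on the +x side, so W = (47.7, 0.00). Q and Z share the same x with |QZ| = 47.4 and Z on the −y side, so Z = (0.00, -47.4). The virtual corner opposite Q is at (47.7, -47.4). Since A1 is tangent to WU there, BU ⟂ WU and the tangent condition forces BV to be normal to VZ, with radius 11.4, so the center B sits 11.4 in from both sides at B = (36.3, -36.0). Then |QB| = |B − Q| = 51.1.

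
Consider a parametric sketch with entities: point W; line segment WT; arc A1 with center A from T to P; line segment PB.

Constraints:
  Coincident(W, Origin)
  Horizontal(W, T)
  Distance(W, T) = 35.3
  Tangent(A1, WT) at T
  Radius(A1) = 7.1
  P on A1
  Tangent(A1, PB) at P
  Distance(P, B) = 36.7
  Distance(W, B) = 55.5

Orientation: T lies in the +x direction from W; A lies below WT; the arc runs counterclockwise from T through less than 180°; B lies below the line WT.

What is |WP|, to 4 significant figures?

29.39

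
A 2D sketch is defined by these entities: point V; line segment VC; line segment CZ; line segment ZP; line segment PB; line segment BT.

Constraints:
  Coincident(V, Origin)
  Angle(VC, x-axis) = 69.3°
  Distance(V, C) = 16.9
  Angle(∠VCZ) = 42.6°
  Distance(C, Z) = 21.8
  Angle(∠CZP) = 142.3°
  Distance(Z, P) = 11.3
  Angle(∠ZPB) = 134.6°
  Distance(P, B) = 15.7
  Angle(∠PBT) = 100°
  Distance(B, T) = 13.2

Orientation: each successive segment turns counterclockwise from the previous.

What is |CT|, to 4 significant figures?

33.07

V is at the origin; VC runs at 69.3° with length 16.9, so C = (5.974, 15.81). ∠VCZ = 42.6° gives CZ at -153.3° from the x-axis; with |CZ| = 21.8, Z = (-13.50, 6.014). ∠CZP = 142.3° gives ZP at -115.6° from the x-axis; with |ZP| = 11.3, P = (-18.38, -4.177). ∠ZPB = 134.6° gives PB at -70.20° from the x-axis; with |PB| = 15.7, B = (-13.07, -18.95). ∠PBT = 100.0° gives BT at 9.800° from the x-axis; with |BT| = 13.2, T = (-0.05877, -16.70). Then |CT| = |T − C| = 33.07.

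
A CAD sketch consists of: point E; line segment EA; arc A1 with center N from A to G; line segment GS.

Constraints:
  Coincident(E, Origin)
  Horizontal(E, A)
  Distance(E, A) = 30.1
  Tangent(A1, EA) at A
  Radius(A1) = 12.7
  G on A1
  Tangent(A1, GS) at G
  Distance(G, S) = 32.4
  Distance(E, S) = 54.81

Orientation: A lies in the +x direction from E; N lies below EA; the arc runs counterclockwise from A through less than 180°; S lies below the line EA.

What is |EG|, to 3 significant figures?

24.4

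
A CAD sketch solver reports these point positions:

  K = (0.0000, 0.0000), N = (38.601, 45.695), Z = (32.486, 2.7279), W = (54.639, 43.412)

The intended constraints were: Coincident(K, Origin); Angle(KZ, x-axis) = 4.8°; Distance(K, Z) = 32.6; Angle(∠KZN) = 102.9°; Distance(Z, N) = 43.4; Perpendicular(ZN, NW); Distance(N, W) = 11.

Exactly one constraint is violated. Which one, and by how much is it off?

Distance(N, W) = 11 — off by 5.20.

K = (0.00, 0.00) ✓; KZ at 4.800° ✓; |KZ| = 32.60 ✓; ∠KZN = 102.9° ✓; |ZN| = 43.40 ✓; ∠(ZN, NW) = 90.00° ✓; |NW| = 16.20 ✗.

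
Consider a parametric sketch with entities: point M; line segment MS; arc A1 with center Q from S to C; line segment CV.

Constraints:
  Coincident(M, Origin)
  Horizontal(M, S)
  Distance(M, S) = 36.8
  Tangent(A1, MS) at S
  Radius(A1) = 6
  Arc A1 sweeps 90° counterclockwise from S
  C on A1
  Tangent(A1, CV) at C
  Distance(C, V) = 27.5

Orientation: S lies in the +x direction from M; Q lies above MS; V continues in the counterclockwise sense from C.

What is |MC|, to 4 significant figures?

43.22

M is at the origin; MS is horizontal with |MS| = 36.8 and S on the +x side, so S = (36.80, 0.000). The tangent condition forces QS to be normal to MS, so Q = S + (0, 6) = (36.80, 6.000). On A1, S sits at bearing -90° from Q; a 90° counterclockwise sweep puts C at bearing 0°, so C = Q + 6.0·(cos 0°, sin 0°) = (42.80, 6.000). Then |MC| = |C − M| = 43.22.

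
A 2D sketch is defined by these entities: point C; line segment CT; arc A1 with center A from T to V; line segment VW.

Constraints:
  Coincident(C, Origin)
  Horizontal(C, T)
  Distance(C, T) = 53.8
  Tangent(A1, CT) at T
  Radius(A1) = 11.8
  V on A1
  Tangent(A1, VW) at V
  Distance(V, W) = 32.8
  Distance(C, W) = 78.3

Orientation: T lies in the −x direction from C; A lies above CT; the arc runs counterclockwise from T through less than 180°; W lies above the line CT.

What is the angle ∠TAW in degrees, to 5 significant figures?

163.02°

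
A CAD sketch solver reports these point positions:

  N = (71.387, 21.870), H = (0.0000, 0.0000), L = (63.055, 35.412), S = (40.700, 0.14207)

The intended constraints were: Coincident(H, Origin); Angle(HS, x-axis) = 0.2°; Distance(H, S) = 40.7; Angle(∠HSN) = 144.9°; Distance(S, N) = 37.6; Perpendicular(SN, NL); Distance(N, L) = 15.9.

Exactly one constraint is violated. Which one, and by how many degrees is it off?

Perpendicular(SN, NL) — off by 3.70°.

H = (0.00, 0.00) ✓; HS at 0.2000° ✓; |HS| = 40.70 ✓; ∠HSN = 144.9° ✓; |SN| = 37.60 ✓; ∠(SN, NL) = 86.30° ✗; |NL| = 15.90 ✓.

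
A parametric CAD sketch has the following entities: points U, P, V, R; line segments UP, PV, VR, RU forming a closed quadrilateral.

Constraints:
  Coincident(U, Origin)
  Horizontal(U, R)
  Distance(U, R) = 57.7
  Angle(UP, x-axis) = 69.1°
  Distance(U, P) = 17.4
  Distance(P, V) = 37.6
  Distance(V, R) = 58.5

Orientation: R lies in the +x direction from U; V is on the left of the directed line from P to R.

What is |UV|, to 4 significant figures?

54.84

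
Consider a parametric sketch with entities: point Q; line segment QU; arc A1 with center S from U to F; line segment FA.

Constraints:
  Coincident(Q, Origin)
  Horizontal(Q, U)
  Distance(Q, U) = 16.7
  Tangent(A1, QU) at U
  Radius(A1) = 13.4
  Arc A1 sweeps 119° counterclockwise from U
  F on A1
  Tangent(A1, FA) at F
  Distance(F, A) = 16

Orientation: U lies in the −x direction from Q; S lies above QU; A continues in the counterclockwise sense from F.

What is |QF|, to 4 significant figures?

20.51

Q is at the origin; Q and U share the same y with |QU| = 16.7 and U on the −x side, so U = (-16.70, 0.000). Tangency of A1 to QU means the radius SU is perpendicular to QU, so S = U + (0, 13.4) = (-16.70, 13.40). On A1, U sits at bearing -90° from S; a 119° counterclockwise sweep puts F at bearing 29°, so F = S + 13.4·(cos 29°, sin 29°) = (-4.980, 19.90). Then |QF| = |F − Q| = 20.51.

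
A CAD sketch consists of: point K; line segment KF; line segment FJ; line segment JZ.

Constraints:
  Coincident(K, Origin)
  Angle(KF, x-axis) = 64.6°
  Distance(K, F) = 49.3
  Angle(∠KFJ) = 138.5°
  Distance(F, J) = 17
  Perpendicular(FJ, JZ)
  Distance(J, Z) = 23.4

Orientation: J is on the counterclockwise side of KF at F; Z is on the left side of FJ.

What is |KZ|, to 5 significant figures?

54.714

∠KFJ = 138.5°, so FJ runs at 64.6° + (180° − 138.5°) = 106.10° from the x-axis; with |FJ| = 17.0, J = F + 17.0·(cos 106.10°, sin 106.10°) = (16.432, 60.868). FJ ⟂ JZ; with |JZ| = 23.4 on the left of FJ, Z = J + 23.4·(-0.96078, -0.27731) = (-6.0501, 54.379). Then |KZ| = |Z − K| = 54.714.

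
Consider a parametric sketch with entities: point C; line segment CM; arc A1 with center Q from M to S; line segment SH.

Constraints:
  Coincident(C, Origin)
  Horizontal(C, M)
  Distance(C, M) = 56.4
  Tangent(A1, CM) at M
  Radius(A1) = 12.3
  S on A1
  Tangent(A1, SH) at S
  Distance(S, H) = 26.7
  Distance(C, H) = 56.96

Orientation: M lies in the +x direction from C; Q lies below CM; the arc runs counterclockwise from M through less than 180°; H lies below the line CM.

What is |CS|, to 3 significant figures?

45.6

C is at the origin; C and M share the same y with |CM| = 56.4 and M on the +x side, so M = (56.4, 0.00). A1 meets CM tangentially, so QM is at right angles to CM, so Q = M + (0, -12.3) = (56.4, -12.3). Since QS ⟂ SH (tangency), |QH| = √(12.3² + 26.7²) = 29.4 regardless of where S sits on A1. So H lies on both circle(C, 56.96) and circle(Q, 29.4); the below-CM intersection is H = (42.3, -38.1). S is the foot of the tangent from H: S = (44.1, -11.5).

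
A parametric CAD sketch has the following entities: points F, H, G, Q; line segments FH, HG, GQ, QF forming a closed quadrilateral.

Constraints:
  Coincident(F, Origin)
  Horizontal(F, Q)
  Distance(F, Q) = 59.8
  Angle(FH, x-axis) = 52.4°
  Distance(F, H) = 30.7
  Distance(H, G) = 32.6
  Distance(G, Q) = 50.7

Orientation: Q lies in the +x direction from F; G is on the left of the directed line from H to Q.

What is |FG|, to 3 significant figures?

63.2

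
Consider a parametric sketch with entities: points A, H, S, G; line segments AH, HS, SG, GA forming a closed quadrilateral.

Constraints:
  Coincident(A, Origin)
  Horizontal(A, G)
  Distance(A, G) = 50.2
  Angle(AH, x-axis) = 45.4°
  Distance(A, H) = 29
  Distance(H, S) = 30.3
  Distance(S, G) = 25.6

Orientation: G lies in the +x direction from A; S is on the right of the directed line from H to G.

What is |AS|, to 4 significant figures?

27.78

A is at the origin; AG is horizontal with |AG| = 50.2 and G in +x, so G = (50.2, 0). AH runs at 45.4° with |AH| = 29.0, so H = (20.36, 20.65). S is determined by |HS| = 30.3 and |SG| = 25.6 together: it lies at the intersection of circle(H, 30.3) and circle(G, 25.6). With |HG| = 36.29, the foot of the radical line on HG is 21.76 from H and the perpendicular offset is √(30.3² − 21.76²) = 21.08. Taking the right-of-HG solution: S = (26.26, -9.072).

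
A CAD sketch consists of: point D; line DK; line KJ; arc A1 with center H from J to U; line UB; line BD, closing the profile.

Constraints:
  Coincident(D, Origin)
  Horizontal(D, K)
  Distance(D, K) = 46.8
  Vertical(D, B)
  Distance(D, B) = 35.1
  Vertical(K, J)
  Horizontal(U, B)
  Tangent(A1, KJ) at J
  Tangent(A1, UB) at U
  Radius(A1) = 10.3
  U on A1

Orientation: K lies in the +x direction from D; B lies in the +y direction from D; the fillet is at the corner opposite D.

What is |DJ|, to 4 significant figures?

52.96

D is at the origin; DK is horizontal with |DK| = 46.8 and K on the +x side, so K = (46.80, 0.000). D and B share the same x with |DB| = 35.1 and B on the +y side, so B = (0.000, 35.10). The virtual corner opposite D is at (46.80, 35.10). Tangency of A1 to KJ means the radius HJ is perpendicular to KJ and tangency of A1 to UB means the radius HU is perpendicular to UB, with radius 10.3, so the center H sits 10.3 in from both sides at H = (36.50, 24.80). That places the tangent points at J = (46.80, 24.80) on KJ and U = (36.50, 35.10) on UB. Then |DJ| = |J − D| = 52.96.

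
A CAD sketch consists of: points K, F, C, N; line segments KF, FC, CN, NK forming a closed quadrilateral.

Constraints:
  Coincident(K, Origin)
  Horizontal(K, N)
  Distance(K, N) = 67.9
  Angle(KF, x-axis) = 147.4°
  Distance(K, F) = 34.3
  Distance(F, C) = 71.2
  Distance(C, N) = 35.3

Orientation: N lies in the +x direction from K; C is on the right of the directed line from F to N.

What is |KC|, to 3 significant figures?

37.3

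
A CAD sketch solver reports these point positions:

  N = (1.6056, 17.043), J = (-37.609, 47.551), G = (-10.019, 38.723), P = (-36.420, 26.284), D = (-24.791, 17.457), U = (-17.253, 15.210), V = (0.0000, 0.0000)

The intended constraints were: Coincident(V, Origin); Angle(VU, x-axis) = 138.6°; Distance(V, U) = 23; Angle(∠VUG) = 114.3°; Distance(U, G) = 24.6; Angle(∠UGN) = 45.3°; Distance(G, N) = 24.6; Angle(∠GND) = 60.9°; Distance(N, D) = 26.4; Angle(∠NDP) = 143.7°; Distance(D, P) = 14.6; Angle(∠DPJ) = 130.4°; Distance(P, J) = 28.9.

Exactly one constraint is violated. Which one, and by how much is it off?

Distance(P, J) = 28.9 — off by 7.60.

V = (0.00, 0.00) ✓; VU at 138.6° ✓; |VU| = 23.00 ✓; ∠VUG = 114.3° ✓; |UG| = 24.60 ✓; ∠UGN = 45.30° ✓; |GN| = 24.60 ✓; ∠GND = 60.90° ✓; |ND| = 26.40 ✓; ∠NDP = 143.7° ✓; |DP| = 14.60 ✓; ∠DPJ = 130.4° ✓; |PJ| = 21.30 ✗.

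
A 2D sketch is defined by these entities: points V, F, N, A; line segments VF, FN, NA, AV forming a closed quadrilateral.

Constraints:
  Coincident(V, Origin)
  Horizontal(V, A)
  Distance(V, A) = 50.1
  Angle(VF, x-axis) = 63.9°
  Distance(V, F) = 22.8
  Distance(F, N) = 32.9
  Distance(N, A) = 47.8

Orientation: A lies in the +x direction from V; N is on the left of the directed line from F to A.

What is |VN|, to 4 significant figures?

55.10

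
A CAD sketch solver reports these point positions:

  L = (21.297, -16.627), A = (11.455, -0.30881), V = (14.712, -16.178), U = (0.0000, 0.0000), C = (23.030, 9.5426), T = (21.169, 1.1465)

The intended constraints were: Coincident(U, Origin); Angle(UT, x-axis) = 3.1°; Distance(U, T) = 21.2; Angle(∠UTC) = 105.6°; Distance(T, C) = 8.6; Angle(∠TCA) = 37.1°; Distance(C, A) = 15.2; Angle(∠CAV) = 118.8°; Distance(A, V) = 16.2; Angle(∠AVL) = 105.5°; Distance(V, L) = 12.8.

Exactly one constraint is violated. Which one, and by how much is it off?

Distance(V, L) = 12.8 — off by 6.20.

U = (0.00, 0.00) ✓; UT at 3.100° ✓; |UT| = 21.20 ✓; ∠UTC = 105.6° ✓; |TC| = 8.600 ✓; ∠TCA = 37.10° ✓; |CA| = 15.20 ✓; ∠CAV = 118.8° ✓; |AV| = 16.20 ✓; ∠AVL = 105.5° ✓; |VL| = 6.600 ✗.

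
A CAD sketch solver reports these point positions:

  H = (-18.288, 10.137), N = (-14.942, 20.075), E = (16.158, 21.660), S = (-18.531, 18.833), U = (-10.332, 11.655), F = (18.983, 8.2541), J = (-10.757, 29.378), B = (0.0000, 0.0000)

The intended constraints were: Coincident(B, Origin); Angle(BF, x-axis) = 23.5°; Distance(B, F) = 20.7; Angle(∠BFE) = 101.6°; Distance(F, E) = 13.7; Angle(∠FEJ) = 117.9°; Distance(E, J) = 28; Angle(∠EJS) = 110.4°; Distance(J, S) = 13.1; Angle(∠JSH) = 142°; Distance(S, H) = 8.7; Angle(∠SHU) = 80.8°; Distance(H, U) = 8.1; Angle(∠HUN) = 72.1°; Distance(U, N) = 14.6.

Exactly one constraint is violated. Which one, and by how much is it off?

Distance(U, N) = 14.6 — off by 5.00.

B = (0.00, 0.00) ✓; BF at 23.50° ✓; |BF| = 20.70 ✓; ∠BFE = 101.6° ✓; |FE| = 13.70 ✓; ∠FEJ = 117.9° ✓; |EJ| = 28.00 ✓; ∠EJS = 110.4° ✓; |JS| = 13.10 ✓; ∠JSH = 142.0° ✓; |SH| = 8.699 ✓; ∠SHU = 80.80° ✓; |HU| = 8.100 ✓; ∠HUN = 72.10° ✓; |UN| = 9.599 ✗.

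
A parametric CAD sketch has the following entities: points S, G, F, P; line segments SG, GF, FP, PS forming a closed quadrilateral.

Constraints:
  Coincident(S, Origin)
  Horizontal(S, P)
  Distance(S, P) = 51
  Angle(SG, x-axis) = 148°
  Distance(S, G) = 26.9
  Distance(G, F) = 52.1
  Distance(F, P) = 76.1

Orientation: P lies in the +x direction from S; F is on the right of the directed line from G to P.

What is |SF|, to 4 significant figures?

40.33

Checks: |GF| = 52.10 ✓; |FP| = 76.10 ✓.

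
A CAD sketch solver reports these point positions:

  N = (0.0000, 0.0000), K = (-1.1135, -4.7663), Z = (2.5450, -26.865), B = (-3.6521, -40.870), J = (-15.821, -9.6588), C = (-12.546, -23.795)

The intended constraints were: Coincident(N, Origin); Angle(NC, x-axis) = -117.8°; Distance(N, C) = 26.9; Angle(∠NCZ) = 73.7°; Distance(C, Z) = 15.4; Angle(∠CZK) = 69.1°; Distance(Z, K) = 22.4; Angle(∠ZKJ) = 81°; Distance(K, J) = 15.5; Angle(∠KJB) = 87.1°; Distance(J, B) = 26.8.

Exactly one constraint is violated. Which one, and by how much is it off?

Distance(J, B) = 26.8 — off by 6.70.

N = (0.00, 0.00) ✓; NC at -117.8° ✓; |NC| = 26.90 ✓; ∠NCZ = 73.70° ✓; |CZ| = 15.40 ✓; ∠CZK = 69.10° ✓; |ZK| = 22.40 ✓; ∠ZKJ = 81.00° ✓; |KJ| = 15.50 ✓; ∠KJB = 87.10° ✓; |JB| = 33.50 ✗.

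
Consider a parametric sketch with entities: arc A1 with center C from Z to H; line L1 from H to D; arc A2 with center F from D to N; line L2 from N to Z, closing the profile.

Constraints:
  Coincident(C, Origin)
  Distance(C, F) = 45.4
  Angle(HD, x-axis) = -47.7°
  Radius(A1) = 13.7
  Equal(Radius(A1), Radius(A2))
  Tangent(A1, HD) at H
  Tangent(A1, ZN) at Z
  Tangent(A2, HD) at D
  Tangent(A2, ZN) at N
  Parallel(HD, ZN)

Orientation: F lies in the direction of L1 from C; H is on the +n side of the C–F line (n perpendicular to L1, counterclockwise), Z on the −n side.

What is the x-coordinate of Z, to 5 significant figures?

-10.133

C is at the origin and F lies 45.4 along u from C, so F = 45.4·u = (30.555, -33.579). Tangency of A1 to both parallel lines with radius 13.7 puts H and Z at C ± 13.7·n: H = (10.133, 9.2203), Z = (-10.133, -9.2203). So Z.x = -10.133.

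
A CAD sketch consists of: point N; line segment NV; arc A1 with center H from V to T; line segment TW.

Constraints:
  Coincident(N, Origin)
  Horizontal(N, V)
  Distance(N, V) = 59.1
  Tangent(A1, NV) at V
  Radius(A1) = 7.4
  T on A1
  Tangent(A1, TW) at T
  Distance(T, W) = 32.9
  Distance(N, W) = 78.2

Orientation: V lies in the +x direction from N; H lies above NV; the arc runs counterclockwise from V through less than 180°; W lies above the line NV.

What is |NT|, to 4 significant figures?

66.89

Checks: ∠(HV, VN) = 90.00° ✓; |HT| = 7.400 ✓; ∠(HT, TW) = 90.00° ✓; |TW| = 32.90 ✓; |NW| = 78.20 ✓.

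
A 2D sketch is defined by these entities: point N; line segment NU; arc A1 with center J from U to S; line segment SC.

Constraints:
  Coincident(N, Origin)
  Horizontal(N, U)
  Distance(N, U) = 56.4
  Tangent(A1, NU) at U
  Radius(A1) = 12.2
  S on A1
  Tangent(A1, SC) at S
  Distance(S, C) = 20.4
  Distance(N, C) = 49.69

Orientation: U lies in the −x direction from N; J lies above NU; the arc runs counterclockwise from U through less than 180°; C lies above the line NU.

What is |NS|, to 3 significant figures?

45.5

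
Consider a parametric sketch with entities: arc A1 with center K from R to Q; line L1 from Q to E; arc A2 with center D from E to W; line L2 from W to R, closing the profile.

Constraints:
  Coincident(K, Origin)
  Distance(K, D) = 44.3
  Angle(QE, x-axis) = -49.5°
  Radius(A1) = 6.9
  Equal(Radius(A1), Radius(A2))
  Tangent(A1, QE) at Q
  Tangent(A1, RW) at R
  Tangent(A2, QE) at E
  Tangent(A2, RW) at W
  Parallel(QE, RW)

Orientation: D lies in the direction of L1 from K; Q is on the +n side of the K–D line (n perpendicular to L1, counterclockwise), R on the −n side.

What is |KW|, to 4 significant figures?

44.83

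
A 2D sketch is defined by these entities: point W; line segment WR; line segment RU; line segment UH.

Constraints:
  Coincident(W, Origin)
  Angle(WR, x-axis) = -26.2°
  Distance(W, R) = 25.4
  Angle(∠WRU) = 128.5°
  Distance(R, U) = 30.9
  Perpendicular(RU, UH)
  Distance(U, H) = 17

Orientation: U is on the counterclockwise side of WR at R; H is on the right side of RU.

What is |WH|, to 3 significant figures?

59.5

W is at the origin; WR runs at -26.2° with length 25.4, so R = 25.4·(cos -26.2°, sin -26.2°) = (22.8, -11.2). ∠WRU = 128.5°, so RU runs at -26.2° + (180° − 128.5°) = 25.3° from the x-axis; with |RU| = 30.9, U = R + 30.9·(cos 25.3°, sin 25.3°) = (50.7, 1.99). The perpendicularity gives UH at right angles to RU; with |UH| = 17.0 on the right of RU, H = U + 17.0·(0.427, -0.904) = (58.0, -13.4). Then |WH| = |H − W| = 59.5.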